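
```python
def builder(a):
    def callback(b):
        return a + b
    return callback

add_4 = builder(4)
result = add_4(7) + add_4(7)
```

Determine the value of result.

Step 1: add_4 captures a = 4.
Step 2: add_4(7) = 4 + 7 = 11, called twice.
Step 3: result = 11 + 11 = 22

The answer is 22.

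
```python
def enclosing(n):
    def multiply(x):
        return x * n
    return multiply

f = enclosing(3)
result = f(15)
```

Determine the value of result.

Step 1: enclosing(3) returns multiply closure with n = 3.
Step 2: f(15) computes 15 * 3 = 45.
Step 3: result = 45

The answer is 45.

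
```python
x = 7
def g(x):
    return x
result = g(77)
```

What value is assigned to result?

Step 1: Global x = 7.
Step 2: g(77) takes parameter x = 77, which shadows the global.
Step 3: result = 77

The answer is 77.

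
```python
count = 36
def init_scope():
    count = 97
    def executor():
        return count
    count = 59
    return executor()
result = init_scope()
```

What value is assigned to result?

Step 1: init_scope() sets count = 97, then later count = 59.
Step 2: executor() is called after count is reassigned to 59. Closures capture variables by reference, not by value.
Step 3: result = 59

The answer is 59.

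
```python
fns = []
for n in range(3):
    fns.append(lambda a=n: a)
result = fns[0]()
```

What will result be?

Step 1: Default argument a=n captures n's value at each iteration.
Step 2: fns[0] captured a = 0 when n was 0.
Step 3: result = 0

The answer is 0.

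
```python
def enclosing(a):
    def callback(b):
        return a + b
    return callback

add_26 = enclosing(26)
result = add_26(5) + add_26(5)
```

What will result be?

Step 1: add_26 captures a = 26.
Step 2: add_26(5) = 26 + 5 = 31, called twice.
Step 3: result = 31 + 31 = 62

The answer is 62.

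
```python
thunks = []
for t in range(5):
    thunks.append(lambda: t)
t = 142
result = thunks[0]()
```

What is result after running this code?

Step 1: Lambdas capture the variable t by reference, not by value.
Step 2: After the loop, t is reassigned to 142.
Step 3: thunks[0]() looks up the current t = 142. result = 142

The answer is 142.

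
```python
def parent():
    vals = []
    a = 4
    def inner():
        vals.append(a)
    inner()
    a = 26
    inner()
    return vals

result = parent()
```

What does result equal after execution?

Step 1: a = 4. inner() appends current a to vals.
Step 2: First inner(): appends 4. Then a = 26.
Step 3: Second inner(): appends 26 (closure sees updated a). result = [4, 26]

The answer is [4, 26].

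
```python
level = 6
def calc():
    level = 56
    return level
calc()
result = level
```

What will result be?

Step 1: Global level = 6.
Step 2: calc() creates local level = 56 (shadow, not modification).
Step 3: After calc() returns, global level is unchanged. result = 6

The answer is 6.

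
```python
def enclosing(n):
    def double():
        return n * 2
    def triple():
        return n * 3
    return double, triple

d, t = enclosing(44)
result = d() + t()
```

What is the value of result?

Step 1: Both closures capture the same n = 44.
Step 2: d() = 44 * 2 = 88, t() = 44 * 3 = 132.
Step 3: result = 88 + 132 = 220

The answer is 220.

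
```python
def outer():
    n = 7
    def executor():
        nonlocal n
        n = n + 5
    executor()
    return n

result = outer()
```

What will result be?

Step 1: outer() sets n = 7.
Step 2: executor() uses nonlocal to modify n in outer's scope: n = 7 + 5 = 12.
Step 3: outer() returns the modified n = 12

The answer is 12.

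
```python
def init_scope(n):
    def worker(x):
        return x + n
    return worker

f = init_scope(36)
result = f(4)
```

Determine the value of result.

Step 1: init_scope(36) creates a closure that captures n = 36.
Step 2: f(4) calls the closure with x = 4, returning 4 + 36 = 40.
Step 3: result = 40

The answer is 40.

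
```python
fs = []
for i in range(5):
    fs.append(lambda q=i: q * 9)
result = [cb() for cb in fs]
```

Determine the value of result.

Step 1: Default arg q=i captures i at each iteration.
Step 2: fs[k] has q defaulting to k, returns k * 9.
Step 3: result = [0, 9, 18, 27, 36]

The answer is [0, 9, 18, 27, 36].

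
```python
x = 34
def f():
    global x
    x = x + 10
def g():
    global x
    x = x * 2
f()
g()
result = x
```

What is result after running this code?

Step 1: x = 34.
Step 2: f() adds 10: x = 34 + 10 = 44.
Step 3: g() doubles: x = 44 * 2 = 88.
Step 4: result = 88

The answer is 88.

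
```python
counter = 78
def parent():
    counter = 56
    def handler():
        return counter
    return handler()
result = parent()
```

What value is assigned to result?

Step 1: counter = 78 globally, but parent() defines counter = 56 locally.
Step 2: handler() looks up counter. Not in local scope, so checks enclosing scope (parent) and finds counter = 56.
Step 3: result = 56

The answer is 56.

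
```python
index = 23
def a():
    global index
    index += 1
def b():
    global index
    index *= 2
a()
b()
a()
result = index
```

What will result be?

Step 1: index = 23.
Step 2: a(): index = 23 + 1 = 24.
Step 3: b(): index = 24 * 2 = 48.
Step 4: a(): index = 48 + 1 = 49

The answer is 49.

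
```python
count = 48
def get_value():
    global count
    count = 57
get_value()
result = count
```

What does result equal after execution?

Step 1: count = 48 globally.
Step 2: get_value() declares global count and sets it to 57.
Step 3: After get_value(), global count = 57. result = 57

The answer is 57.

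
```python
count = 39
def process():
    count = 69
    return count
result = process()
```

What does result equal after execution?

Step 1: Global count = 39.
Step 2: process() creates local count = 69, shadowing the global.
Step 3: Returns local count = 69. result = 69

The answer is 69.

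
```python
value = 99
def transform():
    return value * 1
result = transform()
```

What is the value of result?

Step 1: value = 99 is defined globally.
Step 2: transform() looks up value from global scope = 99, then computes 99 * 1 = 99.
Step 3: result = 99

The answer is 99.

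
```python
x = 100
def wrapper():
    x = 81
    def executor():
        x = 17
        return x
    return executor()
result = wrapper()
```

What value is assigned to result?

Step 1: Three scopes define x: global (100), wrapper (81), executor (17).
Step 2: executor() has its own local x = 17, which shadows both enclosing and global.
Step 3: result = 17 (local wins in LEGB)

The answer is 17.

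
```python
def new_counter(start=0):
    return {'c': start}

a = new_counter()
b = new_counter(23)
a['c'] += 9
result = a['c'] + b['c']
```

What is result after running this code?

Step 1: new_counter() returns a new dict each call (immutable default 0).
Step 2: a = {'c': 0}, b = {'c': 23}.
Step 3: a['c'] += 9 = 9. result = 9 + 23 = 32

The answer is 32.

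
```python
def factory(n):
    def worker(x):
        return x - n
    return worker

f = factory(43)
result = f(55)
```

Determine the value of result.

Step 1: factory(43) creates a closure capturing n = 43.
Step 2: f(55) computes 55 - 43 = 12.
Step 3: result = 12

The answer is 12.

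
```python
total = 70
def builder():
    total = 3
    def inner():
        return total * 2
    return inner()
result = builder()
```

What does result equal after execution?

Step 1: builder() shadows global total with total = 3.
Step 2: inner() finds total = 3 in enclosing scope, computes 3 * 2 = 6.
Step 3: result = 6

The answer is 6.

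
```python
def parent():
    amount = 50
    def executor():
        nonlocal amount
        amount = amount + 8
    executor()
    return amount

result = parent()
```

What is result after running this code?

Step 1: parent() sets amount = 50.
Step 2: executor() uses nonlocal to modify amount in parent's scope: amount = 50 + 8 = 58.
Step 3: parent() returns the modified amount = 58

The answer is 58.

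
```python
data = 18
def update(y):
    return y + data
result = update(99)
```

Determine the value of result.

Step 1: data = 18 is defined globally.
Step 2: update(99) uses parameter y = 99 and looks up data from global scope = 18.
Step 3: result = 99 + 18 = 117

The answer is 117.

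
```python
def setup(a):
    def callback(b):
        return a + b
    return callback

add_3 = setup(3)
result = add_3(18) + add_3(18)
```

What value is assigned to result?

Step 1: add_3 captures a = 3.
Step 2: add_3(18) = 3 + 18 = 21, called twice.
Step 3: result = 21 + 21 = 42

The answer is 42.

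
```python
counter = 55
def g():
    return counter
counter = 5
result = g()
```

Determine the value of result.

Step 1: counter is first set to 55, then reassigned to 5.
Step 2: g() is called after the reassignment, so it looks up the current global counter = 5.
Step 3: result = 5

The answer is 5.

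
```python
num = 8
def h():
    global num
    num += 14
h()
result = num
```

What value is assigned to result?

Step 1: num = 8 globally.
Step 2: h() modifies global num: num += 14 = 22.
Step 3: result = 22

The answer is 22.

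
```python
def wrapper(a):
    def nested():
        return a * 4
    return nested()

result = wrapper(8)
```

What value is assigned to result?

Step 1: wrapper(8) binds parameter a = 8.
Step 2: nested() accesses a = 8 from enclosing scope.
Step 3: result = 8 * 4 = 32

The answer is 32.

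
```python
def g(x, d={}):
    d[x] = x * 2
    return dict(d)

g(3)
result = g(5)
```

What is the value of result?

Step 1: Mutable default dict is shared across calls.
Step 2: First call adds 3: 6. Second call adds 5: 10.
Step 3: result = {3: 6, 5: 10}

The answer is {3: 6, 5: 10}.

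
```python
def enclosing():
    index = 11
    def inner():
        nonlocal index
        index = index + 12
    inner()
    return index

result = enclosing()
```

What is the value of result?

Step 1: enclosing() sets index = 11.
Step 2: inner() uses nonlocal to modify index in enclosing's scope: index = 11 + 12 = 23.
Step 3: enclosing() returns the modified index = 23

The answer is 23.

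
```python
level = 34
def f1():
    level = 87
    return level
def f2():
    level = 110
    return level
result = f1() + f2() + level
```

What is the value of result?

Step 1: Each function shadows global level with its own local.
Step 2: f1() returns 87, f2() returns 110.
Step 3: Global level = 34 is unchanged. result = 87 + 110 + 34 = 231

The answer is 231.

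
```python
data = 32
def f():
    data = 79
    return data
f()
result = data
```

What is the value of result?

Step 1: Global data = 32.
Step 2: f() creates local data = 79 (shadow, not modification).
Step 3: After f() returns, global data is unchanged. result = 32

The answer is 32.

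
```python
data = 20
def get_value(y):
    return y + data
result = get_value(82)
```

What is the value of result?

Step 1: data = 20 is defined globally.
Step 2: get_value(82) uses parameter y = 82 and looks up data from global scope = 20.
Step 3: result = 82 + 20 = 102

The answer is 102.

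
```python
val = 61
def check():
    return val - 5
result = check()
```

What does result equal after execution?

Step 1: val = 61 is defined globally.
Step 2: check() looks up val from global scope = 61, then computes 61 - 5 = 56.
Step 3: result = 56

The answer is 56.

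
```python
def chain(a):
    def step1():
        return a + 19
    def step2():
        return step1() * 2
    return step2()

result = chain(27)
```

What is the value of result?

Step 1: chain(27) captures a = 27.
Step 2: step2() calls step1() which returns 27 + 19 = 46.
Step 3: step2() returns 46 * 2 = 92

The answer is 92.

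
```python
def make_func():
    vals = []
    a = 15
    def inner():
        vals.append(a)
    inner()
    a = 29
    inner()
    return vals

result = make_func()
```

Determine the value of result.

Step 1: a = 15. inner() appends current a to vals.
Step 2: First inner(): appends 15. Then a = 29.
Step 3: Second inner(): appends 29 (closure sees updated a). result = [15, 29]

The answer is [15, 29].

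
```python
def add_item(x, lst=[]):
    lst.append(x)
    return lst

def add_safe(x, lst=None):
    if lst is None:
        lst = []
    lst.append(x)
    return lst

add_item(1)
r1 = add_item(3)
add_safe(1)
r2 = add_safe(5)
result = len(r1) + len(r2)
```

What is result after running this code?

Step 1: add_item shares mutable default: after 2 calls, lst = [1, 3], len = 2.
Step 2: add_safe creates fresh list each time: r2 = [5], len = 1.
Step 3: result = 2 + 1 = 3

The answer is 3.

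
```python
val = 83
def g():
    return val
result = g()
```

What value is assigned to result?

Step 1: val = 83 is defined in the global scope.
Step 2: g() looks up val. No local val exists, so Python checks the global scope via LEGB rule and finds val = 83.
Step 3: result = 83

The answer is 83.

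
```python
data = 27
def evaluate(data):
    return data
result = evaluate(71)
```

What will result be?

Step 1: Global data = 27.
Step 2: evaluate(71) takes parameter data = 71, which shadows the global.
Step 3: result = 71

The answer is 71.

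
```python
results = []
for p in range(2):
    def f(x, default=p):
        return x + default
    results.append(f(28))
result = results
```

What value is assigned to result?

Step 1: Default argument default=p is evaluated at function definition time.
Step 2: Each iteration creates f with default = current p value.
Step 3: f(28) returns 28 + default. results = [28, 29]

The answer is [28, 29].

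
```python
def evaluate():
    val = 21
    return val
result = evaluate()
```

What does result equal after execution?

Step 1: evaluate() defines val = 21 in its local scope.
Step 2: return val finds the local variable val = 21.
Step 3: result = 21

The answer is 21.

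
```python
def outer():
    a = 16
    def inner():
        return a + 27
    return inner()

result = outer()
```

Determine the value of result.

Step 1: outer() defines a = 16.
Step 2: inner() reads a = 16 from enclosing scope, returns 16 + 27 = 43.
Step 3: result = 43

The answer is 43.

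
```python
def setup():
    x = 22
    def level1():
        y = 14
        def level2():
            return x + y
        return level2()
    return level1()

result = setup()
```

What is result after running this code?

Step 1: x = 22 in setup. y = 14 in level1.
Step 2: level2() reads x = 22 and y = 14 from enclosing scopes.
Step 3: result = 22 + 14 = 36

The answer is 36.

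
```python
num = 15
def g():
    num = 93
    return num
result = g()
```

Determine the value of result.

Step 1: Global num = 15.
Step 2: g() creates local num = 93, shadowing the global.
Step 3: Returns local num = 93. result = 93

The answer is 93.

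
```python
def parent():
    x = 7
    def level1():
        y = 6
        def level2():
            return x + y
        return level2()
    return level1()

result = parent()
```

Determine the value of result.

Step 1: x = 7 in parent. y = 6 in level1.
Step 2: level2() reads x = 7 and y = 6 from enclosing scopes.
Step 3: result = 7 + 6 = 13

The answer is 13.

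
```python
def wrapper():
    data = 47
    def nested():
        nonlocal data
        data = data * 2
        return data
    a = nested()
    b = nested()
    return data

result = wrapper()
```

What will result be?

Step 1: data starts at 47.
Step 2: First nested(): data = 47 * 2 = 94.
Step 3: Second nested(): data = 94 * 2 = 188.
Step 4: result = 188

The answer is 188.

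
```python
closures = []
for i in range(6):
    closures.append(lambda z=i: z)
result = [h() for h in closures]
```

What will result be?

Step 1: Default arg z=i captures i at each iteration.
Step 2: Each lambda has its own default: 0, 1, ..., 5.
Step 3: result = [0, 1, 2, 3, 4, 5]

The answer is [0, 1, 2, 3, 4, 5].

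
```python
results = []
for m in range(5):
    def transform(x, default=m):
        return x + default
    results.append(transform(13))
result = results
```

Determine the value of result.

Step 1: Default argument default=m is evaluated at function definition time.
Step 2: Each iteration creates transform with default = current m value.
Step 3: transform(13) returns 13 + default. results = [13, 14, 15, 16, 17]

The answer is [13, 14, 15, 16, 17].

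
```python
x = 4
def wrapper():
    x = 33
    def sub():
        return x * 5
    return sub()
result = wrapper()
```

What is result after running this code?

Step 1: wrapper() shadows global x with x = 33.
Step 2: sub() finds x = 33 in enclosing scope, computes 33 * 5 = 165.
Step 3: result = 165

The answer is 165.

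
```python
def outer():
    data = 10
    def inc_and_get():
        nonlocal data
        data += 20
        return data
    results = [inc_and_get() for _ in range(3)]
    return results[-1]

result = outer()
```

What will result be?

Step 1: data = 10.
Step 2: Three calls to inc_and_get(), each adding 20.
Step 3: Last value = 10 + 20 * 3 = 70

The answer is 70.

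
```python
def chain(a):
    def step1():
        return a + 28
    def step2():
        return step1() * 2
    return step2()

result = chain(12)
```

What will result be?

Step 1: chain(12) captures a = 12.
Step 2: step2() calls step1() which returns 12 + 28 = 40.
Step 3: step2() returns 40 * 2 = 80

The answer is 80.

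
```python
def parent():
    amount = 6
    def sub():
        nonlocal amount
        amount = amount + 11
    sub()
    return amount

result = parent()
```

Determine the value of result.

Step 1: parent() sets amount = 6.
Step 2: sub() uses nonlocal to modify amount in parent's scope: amount = 6 + 11 = 17.
Step 3: parent() returns the modified amount = 17

The answer is 17.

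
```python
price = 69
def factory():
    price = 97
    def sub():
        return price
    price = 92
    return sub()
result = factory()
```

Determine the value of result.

Step 1: factory() sets price = 97, then later price = 92.
Step 2: sub() is called after price is reassigned to 92. Closures capture variables by reference, not by value.
Step 3: result = 92

The answer is 92.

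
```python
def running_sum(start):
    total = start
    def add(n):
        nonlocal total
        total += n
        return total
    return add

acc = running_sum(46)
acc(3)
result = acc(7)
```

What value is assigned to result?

Step 1: running_sum(46) creates closure with total = 46.
Step 2: First acc(3): total = 46 + 3 = 49.
Step 3: Second acc(7): total = 49 + 7 = 56. result = 56

The answer is 56.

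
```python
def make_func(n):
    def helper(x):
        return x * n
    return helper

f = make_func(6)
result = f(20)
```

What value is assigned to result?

Step 1: make_func(6) creates a closure capturing n = 6.
Step 2: f(20) computes 20 * 6 = 120.
Step 3: result = 120

The answer is 120.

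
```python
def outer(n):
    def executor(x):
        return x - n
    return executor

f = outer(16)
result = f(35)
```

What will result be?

Step 1: outer(16) creates a closure capturing n = 16.
Step 2: f(35) computes 35 - 16 = 19.
Step 3: result = 19

The answer is 19.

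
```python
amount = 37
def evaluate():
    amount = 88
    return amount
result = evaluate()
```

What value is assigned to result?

Step 1: Global amount = 37.
Step 2: evaluate() creates local amount = 88, shadowing the global.
Step 3: Returns local amount = 88. result = 88

The answer is 88.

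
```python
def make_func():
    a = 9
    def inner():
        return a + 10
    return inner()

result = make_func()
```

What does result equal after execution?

Step 1: make_func() defines a = 9.
Step 2: inner() reads a = 9 from enclosing scope, returns 9 + 10 = 19.
Step 3: result = 19

The answer is 19.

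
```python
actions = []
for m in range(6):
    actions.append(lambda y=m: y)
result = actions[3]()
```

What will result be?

Step 1: Default argument y=m captures m's value at each iteration.
Step 2: actions[3] captured y = 3 when m was 3.
Step 3: result = 3

The answer is 3.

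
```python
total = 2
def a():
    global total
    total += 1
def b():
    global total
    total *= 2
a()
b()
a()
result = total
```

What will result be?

Step 1: total = 2.
Step 2: a(): total = 2 + 1 = 3.
Step 3: b(): total = 3 * 2 = 6.
Step 4: a(): total = 6 + 1 = 7

The answer is 7.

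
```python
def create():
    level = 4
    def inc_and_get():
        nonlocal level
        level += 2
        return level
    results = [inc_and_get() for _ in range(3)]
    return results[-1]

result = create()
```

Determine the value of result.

Step 1: level = 4.
Step 2: Three calls to inc_and_get(), each adding 2.
Step 3: Last value = 4 + 2 * 3 = 10

The answer is 10.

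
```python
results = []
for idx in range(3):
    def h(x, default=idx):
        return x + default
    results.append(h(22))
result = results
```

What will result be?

Step 1: Default argument default=idx is evaluated at function definition time.
Step 2: Each iteration creates h with default = current idx value.
Step 3: h(22) returns 22 + default. results = [22, 23, 24]

The answer is [22, 23, 24].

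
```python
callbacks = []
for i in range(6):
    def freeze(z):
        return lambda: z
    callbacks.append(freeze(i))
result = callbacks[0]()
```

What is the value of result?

Step 1: freeze(i) creates a new scope capturing z = i at call time.
Step 2: callbacks[0] = freeze(0), so its lambda captures z = 0.
Step 3: result = 0 (closure factory fixes late binding)

The answer is 0.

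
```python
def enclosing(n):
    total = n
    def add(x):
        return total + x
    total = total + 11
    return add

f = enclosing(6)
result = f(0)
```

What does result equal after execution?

Step 1: enclosing(6) sets total = 6, then total = 6 + 11 = 17.
Step 2: Closures capture by reference, so add sees total = 17.
Step 3: f(0) returns 17 + 0 = 17

The answer is 17.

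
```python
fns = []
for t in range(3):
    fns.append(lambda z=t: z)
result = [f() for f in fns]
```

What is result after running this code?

Step 1: Default arg z=t captures t at each iteration.
Step 2: Each lambda has its own default: 0, 1, ..., 2.
Step 3: result = [0, 1, 2]

The answer is [0, 1, 2].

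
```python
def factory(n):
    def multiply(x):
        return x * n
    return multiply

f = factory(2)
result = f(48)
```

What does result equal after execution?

Step 1: factory(2) returns multiply closure with n = 2.
Step 2: f(48) computes 48 * 2 = 96.
Step 3: result = 96

The answer is 96.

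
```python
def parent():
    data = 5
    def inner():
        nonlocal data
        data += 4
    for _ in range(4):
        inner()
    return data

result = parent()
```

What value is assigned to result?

Step 1: data = 5.
Step 2: inner() is called 4 times in a loop, each adding 4 via nonlocal.
Step 3: data = 5 + 4 * 4 = 21

The answer is 21.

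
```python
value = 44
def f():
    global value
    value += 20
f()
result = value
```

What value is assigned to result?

Step 1: value = 44 globally.
Step 2: f() modifies global value: value += 20 = 64.
Step 3: result = 64

The answer is 64.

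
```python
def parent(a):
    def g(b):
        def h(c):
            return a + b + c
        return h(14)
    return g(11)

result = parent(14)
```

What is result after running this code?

Step 1: a = 14, b = 11, c = 14 across three nested scopes.
Step 2: h() accesses all three via LEGB rule.
Step 3: result = 14 + 11 + 14 = 39

The answer is 39.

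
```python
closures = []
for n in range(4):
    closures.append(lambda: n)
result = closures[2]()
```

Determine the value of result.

Step 1: The loop creates 4 lambdas, all referencing the same variable n.
Step 2: After the loop, n = 3 (final value).
Step 3: closures[2]() looks up n at call time and finds 3. This is the late binding gotcha. result = 3

The answer is 3.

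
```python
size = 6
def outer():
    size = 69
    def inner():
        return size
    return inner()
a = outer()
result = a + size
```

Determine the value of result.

Step 1: outer() has local size = 69. inner() reads from enclosing.
Step 2: outer() returns 69. Global size = 6 unchanged.
Step 3: result = 69 + 6 = 75

The answer is 75.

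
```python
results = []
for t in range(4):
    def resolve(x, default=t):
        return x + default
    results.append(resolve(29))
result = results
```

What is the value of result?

Step 1: Default argument default=t is evaluated at function definition time.
Step 2: Each iteration creates resolve with default = current t value.
Step 3: resolve(29) returns 29 + default. results = [29, 30, 31, 32]

The answer is [29, 30, 31, 32].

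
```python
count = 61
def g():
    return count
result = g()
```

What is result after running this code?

Step 1: count = 61 is defined in the global scope.
Step 2: g() looks up count. No local count exists, so Python checks the global scope via LEGB rule and finds count = 61.
Step 3: result = 61

The answer is 61.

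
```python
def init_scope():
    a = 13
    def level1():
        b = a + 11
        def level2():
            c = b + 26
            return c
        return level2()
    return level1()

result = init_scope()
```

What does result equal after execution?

Step 1: a = 13. b = a + 11 = 24.
Step 2: c = b + 26 = 24 + 26 = 50.
Step 3: result = 50

The answer is 50.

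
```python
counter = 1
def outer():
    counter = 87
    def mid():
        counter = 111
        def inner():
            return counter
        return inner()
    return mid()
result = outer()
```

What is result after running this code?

Step 1: Three levels of shadowing: global 1, outer 87, mid 111.
Step 2: inner() finds counter = 111 in enclosing mid() scope.
Step 3: result = 111

The answer is 111.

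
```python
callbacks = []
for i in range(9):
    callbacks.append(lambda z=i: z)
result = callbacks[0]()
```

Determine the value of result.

Step 1: Default argument z=i captures i's value at each iteration.
Step 2: callbacks[0] captured z = 0 when i was 0.
Step 3: result = 0

The answer is 0.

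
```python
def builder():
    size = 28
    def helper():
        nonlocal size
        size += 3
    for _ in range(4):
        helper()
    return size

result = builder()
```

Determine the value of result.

Step 1: size = 28.
Step 2: helper() is called 4 times in a loop, each adding 3 via nonlocal.
Step 3: size = 28 + 3 * 4 = 40

The answer is 40.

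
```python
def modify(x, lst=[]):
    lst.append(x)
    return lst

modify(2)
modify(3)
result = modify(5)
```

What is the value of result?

Step 1: Mutable default argument gotcha! The list [] is created once.
Step 2: Each call appends to the SAME list: [2], [2, 3], [2, 3, 5].
Step 3: result = [2, 3, 5]

The answer is [2, 3, 5].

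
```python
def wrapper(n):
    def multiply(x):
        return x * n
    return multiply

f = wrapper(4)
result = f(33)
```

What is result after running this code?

Step 1: wrapper(4) returns multiply closure with n = 4.
Step 2: f(33) computes 33 * 4 = 132.
Step 3: result = 132

The answer is 132.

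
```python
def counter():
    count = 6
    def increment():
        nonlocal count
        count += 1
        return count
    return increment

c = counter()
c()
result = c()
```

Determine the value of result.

Step 1: counter() creates closure with count = 6.
Step 2: Each c() call increments count via nonlocal. After 2 calls: 6 + 2 = 8.
Step 3: result = 8

The answer is 8.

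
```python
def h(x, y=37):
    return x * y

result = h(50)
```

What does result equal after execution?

Step 1: h(50) uses default y = 37.
Step 2: Returns 50 * 37 = 1850.
Step 3: result = 1850

The answer is 1850.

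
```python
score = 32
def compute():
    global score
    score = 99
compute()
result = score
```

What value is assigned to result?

Step 1: score = 32 globally.
Step 2: compute() declares global score and sets it to 99.
Step 3: After compute(), global score = 99. result = 99

The answer is 99.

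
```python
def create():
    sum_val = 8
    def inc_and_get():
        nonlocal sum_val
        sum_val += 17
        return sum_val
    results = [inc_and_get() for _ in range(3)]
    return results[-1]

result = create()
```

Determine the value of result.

Step 1: sum_val = 8.
Step 2: Three calls to inc_and_get(), each adding 17.
Step 3: Last value = 8 + 17 * 3 = 59

The answer is 59.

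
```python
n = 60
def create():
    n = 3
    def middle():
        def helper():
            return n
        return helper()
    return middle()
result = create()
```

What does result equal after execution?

Step 1: create() defines n = 3. middle() and helper() have no local n.
Step 2: helper() checks local (none), enclosing middle() (none), enclosing create() and finds n = 3.
Step 3: result = 3

The answer is 3.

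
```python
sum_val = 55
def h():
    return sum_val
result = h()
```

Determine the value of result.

Step 1: sum_val = 55 is defined in the global scope.
Step 2: h() looks up sum_val. No local sum_val exists, so Python checks the global scope via LEGB rule and finds sum_val = 55.
Step 3: result = 55

The answer is 55.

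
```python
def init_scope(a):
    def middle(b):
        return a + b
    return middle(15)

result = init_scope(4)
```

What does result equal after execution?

Step 1: init_scope(4) passes a = 4.
Step 2: middle(15) has b = 15, reads a = 4 from enclosing.
Step 3: result = 4 + 15 = 19

The answer is 19.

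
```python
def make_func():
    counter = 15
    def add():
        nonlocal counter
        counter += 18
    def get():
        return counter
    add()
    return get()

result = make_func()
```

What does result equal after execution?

Step 1: counter = 15. add() modifies it via nonlocal, get() reads it.
Step 2: add() makes counter = 15 + 18 = 33.
Step 3: get() returns 33. result = 33

The answer is 33.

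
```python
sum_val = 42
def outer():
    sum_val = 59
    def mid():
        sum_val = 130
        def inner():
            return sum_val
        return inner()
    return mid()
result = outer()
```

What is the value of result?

Step 1: Three levels of shadowing: global 42, outer 59, mid 130.
Step 2: inner() finds sum_val = 130 in enclosing mid() scope.
Step 3: result = 130

The answer is 130.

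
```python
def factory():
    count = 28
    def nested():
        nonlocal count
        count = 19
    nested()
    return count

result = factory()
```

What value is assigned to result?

Step 1: factory() sets count = 28.
Step 2: nested() uses nonlocal to reassign count = 19.
Step 3: result = 19

The answer is 19.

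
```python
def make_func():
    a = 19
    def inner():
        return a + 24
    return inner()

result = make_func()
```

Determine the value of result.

Step 1: make_func() defines a = 19.
Step 2: inner() reads a = 19 from enclosing scope, returns 19 + 24 = 43.
Step 3: result = 43

The answer is 43.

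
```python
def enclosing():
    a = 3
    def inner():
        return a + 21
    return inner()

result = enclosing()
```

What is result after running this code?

Step 1: enclosing() defines a = 3.
Step 2: inner() reads a = 3 from enclosing scope, returns 3 + 21 = 24.
Step 3: result = 24

The answer is 24.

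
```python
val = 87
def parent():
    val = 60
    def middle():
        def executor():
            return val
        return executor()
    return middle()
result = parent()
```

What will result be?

Step 1: parent() defines val = 60. middle() and executor() have no local val.
Step 2: executor() checks local (none), enclosing middle() (none), enclosing parent() and finds val = 60.
Step 3: result = 60

The answer is 60.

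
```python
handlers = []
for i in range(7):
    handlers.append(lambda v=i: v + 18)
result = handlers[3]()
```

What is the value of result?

Step 1: Default argument v=i captures i's value at definition time.
Step 2: handlers[3] was defined when i = 3, so v defaults to 3.
Step 3: result = 3 + 18 = 21 (default arg fixes the late binding issue)

The answer is 21.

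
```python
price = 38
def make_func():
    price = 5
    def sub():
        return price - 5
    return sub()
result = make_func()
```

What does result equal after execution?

Step 1: make_func() shadows global price with price = 5.
Step 2: sub() finds price = 5 in enclosing scope, computes 5 - 5 = 0.
Step 3: result = 0

The answer is 0.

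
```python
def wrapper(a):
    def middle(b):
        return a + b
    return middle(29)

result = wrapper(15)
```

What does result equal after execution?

Step 1: wrapper(15) passes a = 15.
Step 2: middle(29) has b = 29, reads a = 15 from enclosing.
Step 3: result = 15 + 29 = 44

The answer is 44.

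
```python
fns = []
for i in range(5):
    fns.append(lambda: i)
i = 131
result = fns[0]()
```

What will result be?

Step 1: Lambdas capture the variable i by reference, not by value.
Step 2: After the loop, i is reassigned to 131.
Step 3: fns[0]() looks up the current i = 131. result = 131

The answer is 131.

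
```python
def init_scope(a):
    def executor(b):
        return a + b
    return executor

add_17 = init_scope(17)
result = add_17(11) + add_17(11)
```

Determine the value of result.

Step 1: add_17 captures a = 17.
Step 2: add_17(11) = 17 + 11 = 28, called twice.
Step 3: result = 28 + 28 = 56

The answer is 56.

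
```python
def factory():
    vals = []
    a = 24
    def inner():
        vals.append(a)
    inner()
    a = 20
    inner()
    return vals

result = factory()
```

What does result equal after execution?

Step 1: a = 24. inner() appends current a to vals.
Step 2: First inner(): appends 24. Then a = 20.
Step 3: Second inner(): appends 20 (closure sees updated a). result = [24, 20]

The answer is [24, 20].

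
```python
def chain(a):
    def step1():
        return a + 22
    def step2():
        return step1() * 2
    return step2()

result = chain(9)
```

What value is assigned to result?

Step 1: chain(9) captures a = 9.
Step 2: step2() calls step1() which returns 9 + 22 = 31.
Step 3: step2() returns 31 * 2 = 62

The answer is 62.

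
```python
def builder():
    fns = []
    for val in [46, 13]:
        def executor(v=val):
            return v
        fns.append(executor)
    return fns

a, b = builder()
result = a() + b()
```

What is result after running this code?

Step 1: Default argument v=val captures val at each iteration.
Step 2: a() returns 46 (captured at first iteration), b() returns 13 (captured at second).
Step 3: result = 46 + 13 = 59

The answer is 59.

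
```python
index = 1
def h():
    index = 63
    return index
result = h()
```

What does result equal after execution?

Step 1: Global index = 1.
Step 2: h() creates local index = 63, shadowing the global.
Step 3: Returns local index = 63. result = 63

The answer is 63.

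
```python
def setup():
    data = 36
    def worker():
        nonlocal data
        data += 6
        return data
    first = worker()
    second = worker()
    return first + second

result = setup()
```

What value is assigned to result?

Step 1: data starts at 36.
Step 2: First call: data = 36 + 6 = 42, returns 42.
Step 3: Second call: data = 42 + 6 = 48, returns 48.
Step 4: result = 42 + 48 = 90

The answer is 90.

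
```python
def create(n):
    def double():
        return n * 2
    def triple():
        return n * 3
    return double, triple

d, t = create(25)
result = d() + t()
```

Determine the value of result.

Step 1: Both closures capture the same n = 25.
Step 2: d() = 25 * 2 = 50, t() = 25 * 3 = 75.
Step 3: result = 50 + 75 = 125

The answer is 125.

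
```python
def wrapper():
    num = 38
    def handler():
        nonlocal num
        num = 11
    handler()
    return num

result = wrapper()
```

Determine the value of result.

Step 1: wrapper() sets num = 38.
Step 2: handler() uses nonlocal to reassign num = 11.
Step 3: result = 11

The answer is 11.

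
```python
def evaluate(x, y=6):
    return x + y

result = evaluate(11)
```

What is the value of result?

Step 1: evaluate(11) uses default y = 6.
Step 2: Returns 11 + 6 = 17.
Step 3: result = 17

The answer is 17.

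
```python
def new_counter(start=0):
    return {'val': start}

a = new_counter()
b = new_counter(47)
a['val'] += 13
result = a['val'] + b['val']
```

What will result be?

Step 1: new_counter() returns a new dict each call (immutable default 0).
Step 2: a = {'val': 0}, b = {'val': 47}.
Step 3: a['val'] += 13 = 13. result = 13 + 47 = 60

The answer is 60.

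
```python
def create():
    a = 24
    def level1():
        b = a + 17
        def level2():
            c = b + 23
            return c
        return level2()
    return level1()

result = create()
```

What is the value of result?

Step 1: a = 24. b = a + 17 = 41.
Step 2: c = b + 23 = 41 + 23 = 64.
Step 3: result = 64

The answer is 64.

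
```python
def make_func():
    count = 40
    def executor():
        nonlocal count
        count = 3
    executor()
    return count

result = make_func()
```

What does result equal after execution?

Step 1: make_func() sets count = 40.
Step 2: executor() uses nonlocal to reassign count = 3.
Step 3: result = 3

The answer is 3.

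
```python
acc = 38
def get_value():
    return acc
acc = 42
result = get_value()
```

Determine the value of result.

Step 1: acc is first set to 38, then reassigned to 42.
Step 2: get_value() is called after the reassignment, so it looks up the current global acc = 42.
Step 3: result = 42

The answer is 42.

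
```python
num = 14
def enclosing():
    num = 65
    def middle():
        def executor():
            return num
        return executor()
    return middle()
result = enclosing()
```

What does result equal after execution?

Step 1: enclosing() defines num = 65. middle() and executor() have no local num.
Step 2: executor() checks local (none), enclosing middle() (none), enclosing enclosing() and finds num = 65.
Step 3: result = 65

The answer is 65.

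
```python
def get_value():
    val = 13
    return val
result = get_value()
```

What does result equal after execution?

Step 1: get_value() defines val = 13 in its local scope.
Step 2: return val finds the local variable val = 13.
Step 3: result = 13

The answer is 13.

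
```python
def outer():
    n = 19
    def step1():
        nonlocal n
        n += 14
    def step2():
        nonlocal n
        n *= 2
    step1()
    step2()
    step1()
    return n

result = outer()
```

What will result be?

Step 1: n = 19.
Step 2: step1(): n = 19 + 14 = 33.
Step 3: step2(): n = 33 * 2 = 66.
Step 4: step1(): n = 66 + 14 = 80. result = 80

The answer is 80.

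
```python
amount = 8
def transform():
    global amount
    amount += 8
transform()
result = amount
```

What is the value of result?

Step 1: amount = 8 globally.
Step 2: transform() modifies global amount: amount += 8 = 16.
Step 3: result = 16

The answer is 16.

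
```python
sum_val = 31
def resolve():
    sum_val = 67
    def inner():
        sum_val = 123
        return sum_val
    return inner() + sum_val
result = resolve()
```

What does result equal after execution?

Step 1: resolve() has local sum_val = 67. inner() has local sum_val = 123.
Step 2: inner() returns its local sum_val = 123.
Step 3: resolve() returns 123 + its own sum_val (67) = 190

The answer is 190.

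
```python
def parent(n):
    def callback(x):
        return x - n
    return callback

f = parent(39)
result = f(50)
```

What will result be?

Step 1: parent(39) creates a closure capturing n = 39.
Step 2: f(50) computes 50 - 39 = 11.
Step 3: result = 11

The answer is 11.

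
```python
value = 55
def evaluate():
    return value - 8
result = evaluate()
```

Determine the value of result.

Step 1: value = 55 is defined globally.
Step 2: evaluate() looks up value from global scope = 55, then computes 55 - 8 = 47.
Step 3: result = 47

The answer is 47.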